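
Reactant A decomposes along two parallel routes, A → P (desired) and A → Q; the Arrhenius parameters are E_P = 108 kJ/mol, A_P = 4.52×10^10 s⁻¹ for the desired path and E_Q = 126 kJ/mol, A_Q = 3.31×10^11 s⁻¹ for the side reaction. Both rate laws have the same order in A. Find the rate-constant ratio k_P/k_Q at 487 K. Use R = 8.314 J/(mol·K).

Since both paths have the same order in A, the concentration cancels and S_{P/Q} = k_P/k_Q = (A_P/A_Q)·exp[(E_Q−E_P)/(RT)].
(E_Q−E_P)/(RT) = (126−108)×10³/(8.314×487) = 18000/4049 = 4.446.
k_P/k_Q = (4.52×10^10/3.31×10^11)·exp(4.446) = 0.1366 × 85.25 = 11.6.
Since E_P < E_Q, lowering the temperature improves selectivity toward P.

11.6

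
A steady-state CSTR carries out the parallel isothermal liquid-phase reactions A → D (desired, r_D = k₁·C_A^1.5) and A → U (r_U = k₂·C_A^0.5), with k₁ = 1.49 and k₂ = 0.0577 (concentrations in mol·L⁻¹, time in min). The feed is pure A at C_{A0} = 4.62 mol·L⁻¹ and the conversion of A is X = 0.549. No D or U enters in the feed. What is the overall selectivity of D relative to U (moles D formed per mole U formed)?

Exit C_A = C_{A0}(1−X) = 4.62×0.451 = 2.084 mol·L⁻¹.
Rates in a CSTR are evaluated at the outlet concentration: r_D = 1.49×2.084^1.5 = 4.481, r_U = 0.0577×2.084^0.5 = 0.08329.
Overall selectivity = C_D/C_U = r_Dτ/(r_Uτ) = r_D/r_U = 53.8.

53.8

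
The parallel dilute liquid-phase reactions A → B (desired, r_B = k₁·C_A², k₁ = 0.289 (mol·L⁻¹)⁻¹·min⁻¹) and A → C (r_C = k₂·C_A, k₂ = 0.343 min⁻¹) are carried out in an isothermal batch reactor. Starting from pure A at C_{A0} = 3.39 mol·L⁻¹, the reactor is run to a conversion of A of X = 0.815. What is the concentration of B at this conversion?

1.66 mol·L⁻¹

C_A = C_{A0}(1−X) = 0.6272 mol·L⁻¹.
Along a PFR/batch, dC_C/dC_A = −r_C/(r_B+r_C) = −k₂/(k₂+k₁·C_A).
Integrating from C_{A0} to C_A: C_C = (0.343/0.289)·ln[(0.343+0.289·3.39)/(0.343+0.289·0.627)] = 1.187·ln(1.323/0.5242) = 1.098 mol·L⁻¹.
Then C_B = (C_{A0}−C_A) − C_C = 2.763 − 1.098 = 1.664 mol·L⁻¹.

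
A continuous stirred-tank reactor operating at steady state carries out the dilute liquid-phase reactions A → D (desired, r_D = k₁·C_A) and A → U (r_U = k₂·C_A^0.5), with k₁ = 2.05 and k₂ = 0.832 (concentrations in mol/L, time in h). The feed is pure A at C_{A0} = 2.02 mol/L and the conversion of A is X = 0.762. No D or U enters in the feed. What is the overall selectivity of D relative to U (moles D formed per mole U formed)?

1.71

Exit C_A = C_{A0}(1−X) = 2.02×0.238 = 0.4808 mol/L.
In a CSTR the entire volume is at exit conditions, so r_D = 2.05×0.4808 = 0.9856 and r_U = 0.832×0.4808^0.5 = 0.5769.
Overall selectivity = C_D/C_U = r_Dτ/(r_Uτ) = r_D/r_U = 1.71.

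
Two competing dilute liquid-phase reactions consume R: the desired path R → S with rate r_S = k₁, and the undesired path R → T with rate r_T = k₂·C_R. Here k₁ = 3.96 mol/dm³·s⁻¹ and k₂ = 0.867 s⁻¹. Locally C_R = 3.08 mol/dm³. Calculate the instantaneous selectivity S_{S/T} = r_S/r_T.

S_{S/T} = r_S/r_T = (k₁)/(k₂·C_R) = (k₁/k₂)·C_R⁻¹.
= (3.96) / (0.867×3.080) = 3.960/2.670 = 1.48.
The undesired path is higher order in R, so low C_R (CSTR or dilute feed) favours S.

1.48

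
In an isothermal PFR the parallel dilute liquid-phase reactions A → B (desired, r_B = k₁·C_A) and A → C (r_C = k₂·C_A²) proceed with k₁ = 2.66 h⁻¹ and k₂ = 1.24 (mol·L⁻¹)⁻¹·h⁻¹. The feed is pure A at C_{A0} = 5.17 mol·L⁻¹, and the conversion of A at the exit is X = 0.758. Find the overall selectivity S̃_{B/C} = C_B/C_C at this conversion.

C_A = C_{A0}(1−X) = 1.251 mol·L⁻¹.
Along a PFR/batch, dC_B/dC_A = −r_B/(r_B+r_C) = −k₁/(k₁+k₂·C_A).
Integrating from C_{A0} to C_A: C_B = (2.66/1.24)·ln[(2.66+1.24·5.17)/(2.66+1.24·1.25)] = 2.145·ln(9.071/4.211) = 1.646 mol·L⁻¹.
C_C = (C_{A0}−C_A)−C_B = 2.273 mol·L⁻¹; S̃_{B/C} = 1.646/2.273 = 0.724.

0.724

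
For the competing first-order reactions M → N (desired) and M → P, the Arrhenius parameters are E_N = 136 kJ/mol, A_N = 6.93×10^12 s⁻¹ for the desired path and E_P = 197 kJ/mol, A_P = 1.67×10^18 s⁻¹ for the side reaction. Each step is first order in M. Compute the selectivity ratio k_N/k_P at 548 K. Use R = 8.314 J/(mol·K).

2.71

Since both paths have the same order in M, the concentration cancels and S_{N/P} = k_N/k_P = (A_N/A_P)·exp[(E_P−E_N)/(RT)].
(E_P−E_N)/(RT) = (197−136)×10³/(8.314×548) = 61000/4556 = 13.39.
k_N/k_P = (6.93×10^12/1.67×10^18)·exp(13.39) = 4.150×10^-6 × 6.526×10^5 = 2.71.
Since E_N < E_P, lowering the temperature improves selectivity toward N.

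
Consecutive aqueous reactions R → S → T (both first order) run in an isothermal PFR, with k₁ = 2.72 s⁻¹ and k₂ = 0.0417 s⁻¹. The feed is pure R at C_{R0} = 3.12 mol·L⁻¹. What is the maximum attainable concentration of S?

2.92 mol·L⁻¹

At the optimum, C_{S,max}/C_{R0} = (k₁/k₂)^[k₂/(k₂−k₁)].
= (2.72/0.0417)^(0.0417/(0.0417−2.72)) = (65.23)^(-0.01557) = 0.9370.
C_{S,max} = 0.9370×3.12 = 2.92 mol·L⁻¹.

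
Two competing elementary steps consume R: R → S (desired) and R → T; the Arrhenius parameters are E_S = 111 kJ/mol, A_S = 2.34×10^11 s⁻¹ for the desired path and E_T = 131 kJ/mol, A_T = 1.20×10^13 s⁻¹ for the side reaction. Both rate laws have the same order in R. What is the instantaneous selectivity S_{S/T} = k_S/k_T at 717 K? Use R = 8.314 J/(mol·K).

With equal orders, S_{S/T} = k_S/k_T = (A_S/A_T)·exp[(E_T−E_S)/(RT)].
(E_T−E_S)/(RT) = (131−111)×10³/(8.314×717) = 20000/5961 = 3.355.
k_S/k_T = (2.34×10^11/1.20×10^13)·exp(3.355) = 0.01950 × 28.65 = 0.559.

0.559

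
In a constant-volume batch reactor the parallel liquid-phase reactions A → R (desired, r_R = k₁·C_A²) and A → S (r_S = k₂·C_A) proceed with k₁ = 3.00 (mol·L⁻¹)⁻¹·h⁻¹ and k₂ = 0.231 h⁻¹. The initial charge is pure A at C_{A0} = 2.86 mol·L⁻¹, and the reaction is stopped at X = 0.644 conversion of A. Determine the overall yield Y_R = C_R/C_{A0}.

0.617

C_A = C_{A0}(1−X) = 1.018 mol·L⁻¹.
Along a PFR/batch, dC_S/dC_A = −r_S/(r_R+r_S) = −k₂/(k₂+k₁·C_A).
Integrating from C_{A0} to C_A: C_S = (0.231/3.00)·ln[(0.231+3.00·2.86)/(0.231+3.00·1.02)] = 0.07700·ln(8.811/3.285) = 0.07596 mol·L⁻¹.
Then C_R = (C_{A0}−C_A) − C_S = 1.842 − 0.07596 = 1.766 mol·L⁻¹.
Y_R = C_R/C_{A0} = 1.766/2.86 = 0.617.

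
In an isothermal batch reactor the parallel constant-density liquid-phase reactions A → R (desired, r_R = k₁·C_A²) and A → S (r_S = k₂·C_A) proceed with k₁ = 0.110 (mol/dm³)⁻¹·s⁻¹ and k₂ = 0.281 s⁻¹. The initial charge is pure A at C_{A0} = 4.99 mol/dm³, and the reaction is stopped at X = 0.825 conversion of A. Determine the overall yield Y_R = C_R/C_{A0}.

C_A = C_{A0}(1−X) = 0.8733 mol/dm³.
Along a PFR/batch, dC_S/dC_A = −r_S/(r_R+r_S) = −k₂/(k₂+k₁·C_A).
Integrating from C_{A0} to C_A: C_S = (0.281/0.110)·ln[(0.281+0.110·4.99)/(0.281+0.110·0.873)] = 2.555·ln(0.8299/0.3771) = 2.015 mol/dm³.
Then C_R = (C_{A0}−C_A) − C_S = 4.117 − 2.015 = 2.101 mol/dm³.
Y_R = C_R/C_{A0} = 2.101/4.99 = 0.421.

0.421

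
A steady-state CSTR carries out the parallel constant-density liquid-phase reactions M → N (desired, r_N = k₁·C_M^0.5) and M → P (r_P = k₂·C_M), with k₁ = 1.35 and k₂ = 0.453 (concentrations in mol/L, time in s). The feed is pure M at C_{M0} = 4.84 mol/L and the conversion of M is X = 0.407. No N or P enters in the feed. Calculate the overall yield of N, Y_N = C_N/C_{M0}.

0.259

Exit C_M = C_{M0}(1−X) = 4.84×0.593 = 2.870 mol/L.
In a CSTR the entire volume is at exit conditions, so r_N = 1.35×2.870^0.5 = 2.287 and r_P = 0.453×2.870 = 1.300.
Fraction of consumed M going to N: r_N/(r_N+r_P) = 0.6376.
C_N = 0.6376·C_{M0}·X = 0.6376×4.84×0.407 = 1.26 mol/L; Y_N = C_N/C_{M0} = 0.259.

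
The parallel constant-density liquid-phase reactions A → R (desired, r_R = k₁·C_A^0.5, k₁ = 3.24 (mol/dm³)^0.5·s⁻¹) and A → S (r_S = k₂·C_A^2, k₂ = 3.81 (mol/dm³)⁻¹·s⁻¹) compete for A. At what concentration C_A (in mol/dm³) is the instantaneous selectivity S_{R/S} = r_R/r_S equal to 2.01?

0.564 mol/dm³

S_{R/S} = (k₁/k₂)·C_A^-1.5 ⇒ C_A = (S·k₂/k₁)^(1/(-1.5)).
= (2.01×3.81/3.24)^(-0.6667) = (2.364)^(-0.6667) = 0.564 mol/dm³.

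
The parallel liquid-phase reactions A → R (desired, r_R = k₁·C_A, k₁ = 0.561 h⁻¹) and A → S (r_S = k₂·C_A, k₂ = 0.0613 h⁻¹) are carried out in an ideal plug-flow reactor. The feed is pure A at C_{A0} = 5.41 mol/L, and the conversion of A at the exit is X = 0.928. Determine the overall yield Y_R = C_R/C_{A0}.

C_A = C_{A0}(1−X) = 0.3895 mol/L.
Both paths are first order in A, so the instantaneous fraction to R is constant: dC_R/d(−C_A) = k₁/(k₁+k₂) = 0.9015.
C_R = 0.9015·(C_{A0}−C_A) = 0.9015×5.020 = 4.53 mol/L.
Y_R = C_R/C_{A0} = 4.526/5.41 = 0.837.

0.837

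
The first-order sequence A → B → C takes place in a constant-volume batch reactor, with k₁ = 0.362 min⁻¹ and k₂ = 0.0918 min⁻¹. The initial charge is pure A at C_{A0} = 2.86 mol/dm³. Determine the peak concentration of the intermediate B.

For a first-order series the maximum intermediate yield is C_{B,max}/C_{A0} = (k₁/k₂)^[k₂/(k₂−k₁)].
= (0.362/0.0918)^(0.0918/(0.0918−0.362)) = (3.943)^(-0.3397) = 0.6274.
C_{B,max} = 0.6274×2.86 = 1.79 mol/dm³.

1.79 mol/dm³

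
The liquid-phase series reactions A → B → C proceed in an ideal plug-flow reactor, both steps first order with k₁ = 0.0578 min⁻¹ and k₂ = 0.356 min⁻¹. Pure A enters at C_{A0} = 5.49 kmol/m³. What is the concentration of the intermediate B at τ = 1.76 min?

The intermediate concentration in a first-order A→B→C sequence is C_B = k₁C_{A0}(e^(−k₁τ) − e^(−k₂τ))/(k₂−k₁).
e^(−k₁τ) = e^(−0.0578×1.76) = e^(−0.1017) = 0.9033; e^(−k₂τ) = e^(−0.6266) = 0.5344.
C_B = 0.0578×5.49/(0.356−0.0578) × (0.9033−0.5344) = 1.064×0.3688 = 0.3925 kmol/m³.

0.393 kmol/m³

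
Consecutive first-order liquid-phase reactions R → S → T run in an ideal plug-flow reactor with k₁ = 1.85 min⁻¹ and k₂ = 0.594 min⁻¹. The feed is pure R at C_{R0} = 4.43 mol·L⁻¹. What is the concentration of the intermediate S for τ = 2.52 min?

Solving the coupled first-order balances gives C_S(τ) = [k₁/(k₂−k₁)]·C_{R0}·(e^(−k₁τ) − e^(−k₂τ)).
e^(−k₁τ) = e^(−1.85×2.52) = e^(−4.662) = 0.009448; e^(−k₂τ) = e^(−1.497) = 0.2238.
C_S = 1.85×4.43/(0.594−1.85) × (0.009448−0.2238) = (-6.525)×(-0.2144) = 1.399 mol·L⁻¹.

1.40 mol·L⁻¹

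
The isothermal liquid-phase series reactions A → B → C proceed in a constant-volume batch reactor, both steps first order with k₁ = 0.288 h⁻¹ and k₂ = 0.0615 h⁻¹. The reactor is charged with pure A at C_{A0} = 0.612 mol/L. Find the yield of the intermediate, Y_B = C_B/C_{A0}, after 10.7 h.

0.600

Solving the coupled first-order balances gives C_B(t) = [k₁/(k₂−k₁)]·C_{A0}·(e^(−k₁t) − e^(−k₂t)).
e^(−k₁t) = e^(−0.288×10.7) = e^(−3.082) = 0.04589; e^(−k₂t) = e^(−0.6580) = 0.5179.
C_B = 0.288×0.612/(0.0615−0.288) × (0.04589−0.5179) = (-0.7782)×(-0.4720) = 0.3673 mol/L.
Y_B = C_B/C_{A0} = 0.3673/0.612 = 0.600.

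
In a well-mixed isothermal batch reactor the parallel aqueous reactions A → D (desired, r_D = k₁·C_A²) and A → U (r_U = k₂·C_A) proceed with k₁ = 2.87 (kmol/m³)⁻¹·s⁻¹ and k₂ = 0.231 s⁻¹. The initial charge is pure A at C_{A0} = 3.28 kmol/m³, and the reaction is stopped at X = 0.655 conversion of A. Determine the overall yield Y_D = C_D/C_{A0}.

0.630

C_A = C_{A0}(1−X) = 1.132 kmol/m³.
Along a PFR/batch, dC_U/dC_A = −r_U/(r_D+r_U) = −k₂/(k₂+k₁·C_A).
Integrating from C_{A0} to C_A: C_U = (0.231/2.87)·ln[(0.231+2.87·3.28)/(0.231+2.87·1.13)] = 0.08049·ln(9.645/3.479) = 0.08208 kmol/m³.
Then C_D = (C_{A0}−C_A) − C_U = 2.148 − 0.08208 = 2.066 kmol/m³.
Y_D = C_D/C_{A0} = 2.066/3.28 = 0.630.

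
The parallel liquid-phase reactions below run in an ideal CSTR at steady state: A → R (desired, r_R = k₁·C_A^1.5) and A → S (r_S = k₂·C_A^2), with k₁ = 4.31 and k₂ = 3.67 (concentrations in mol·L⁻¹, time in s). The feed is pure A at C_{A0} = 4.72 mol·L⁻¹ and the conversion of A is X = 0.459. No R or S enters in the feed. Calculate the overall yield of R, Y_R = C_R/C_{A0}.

0.194

Exit C_A = C_{A0}(1−X) = 4.72×0.541 = 2.554 mol·L⁻¹.
Rates in a CSTR are evaluated at the outlet concentration: r_R = 4.31×2.554^1.5 = 17.59, r_S = 3.67×2.554^2 = 23.93.
Fraction of consumed A going to R: r_R/(r_R+r_S) = 0.4236.
C_R = 0.4236·C_{A0}·X = 0.4236×4.72×0.459 = 0.918 mol·L⁻¹; Y_R = C_R/C_{A0} = 0.194.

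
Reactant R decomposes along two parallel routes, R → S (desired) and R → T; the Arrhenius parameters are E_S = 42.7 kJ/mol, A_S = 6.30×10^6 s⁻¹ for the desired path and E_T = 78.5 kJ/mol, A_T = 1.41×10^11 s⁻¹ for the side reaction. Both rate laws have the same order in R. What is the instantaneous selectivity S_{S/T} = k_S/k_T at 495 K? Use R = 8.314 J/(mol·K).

0.268

Since both paths have the same order in R, the concentration cancels and S_{S/T} = k_S/k_T = (A_S/A_T)·exp[(E_T−E_S)/(RT)].
(E_T−E_S)/(RT) = (78.5−42.7)×10³/(8.314×495) = 35800/4115 = 8.699.
k_S/k_T = (6.30×10^6/1.41×10^11)·exp(8.699) = 4.468×10^-5 × 5997 = 0.268.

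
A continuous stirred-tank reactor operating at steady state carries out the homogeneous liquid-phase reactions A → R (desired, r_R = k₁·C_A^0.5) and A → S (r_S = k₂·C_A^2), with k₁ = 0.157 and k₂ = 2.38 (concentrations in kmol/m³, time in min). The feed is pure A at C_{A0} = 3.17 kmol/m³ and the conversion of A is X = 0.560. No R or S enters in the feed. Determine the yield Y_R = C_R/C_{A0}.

0.0216

Exit C_A = C_{A0}(1−X) = 3.17×0.440 = 1.395 kmol/m³.
In a CSTR the entire volume is at exit conditions, so r_R = 0.157×1.395^0.5 = 0.1854 and r_S = 2.38×1.395^2 = 4.630.
Fraction of consumed A going to R: r_R/(r_R+r_S) = 0.03850.
C_R = 0.03850·C_{A0}·X = 0.03850×3.17×0.560 = 0.0684 kmol/m³; Y_R = C_R/C_{A0} = 0.0216.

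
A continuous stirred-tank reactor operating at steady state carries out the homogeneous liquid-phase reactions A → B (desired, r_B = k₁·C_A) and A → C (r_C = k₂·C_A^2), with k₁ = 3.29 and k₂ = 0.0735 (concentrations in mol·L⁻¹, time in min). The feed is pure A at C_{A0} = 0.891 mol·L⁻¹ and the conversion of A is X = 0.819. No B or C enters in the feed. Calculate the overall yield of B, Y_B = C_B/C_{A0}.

Exit C_A = C_{A0}(1−X) = 0.891×0.181 = 0.1613 mol·L⁻¹.
A CSTR operates uniformly at the exit composition, giving r_B = 0.5306 and r_C = 0.001912 (each k·C_A^n at C_A = 0.1613).
Fraction of consumed A going to B: r_B/(r_B+r_C) = 0.9964.
C_B = 0.9964·C_{A0}·X = 0.9964×0.891×0.819 = 0.727 mol·L⁻¹; Y_B = C_B/C_{A0} = 0.816.

0.816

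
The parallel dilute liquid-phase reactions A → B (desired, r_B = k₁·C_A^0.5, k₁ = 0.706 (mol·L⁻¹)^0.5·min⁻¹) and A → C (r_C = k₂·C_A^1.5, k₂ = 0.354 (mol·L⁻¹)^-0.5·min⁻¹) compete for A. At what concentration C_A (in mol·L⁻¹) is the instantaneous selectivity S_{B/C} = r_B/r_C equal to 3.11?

S_{B/C} = (k₁/k₂)·C_A⁻¹ ⇒ C_A = (S·k₂/k₁)^(-1).
= (3.11×0.354/0.706)^(-1) = (1.559)^(-1) = 0.641 mol·L⁻¹.

0.641 mol·L⁻¹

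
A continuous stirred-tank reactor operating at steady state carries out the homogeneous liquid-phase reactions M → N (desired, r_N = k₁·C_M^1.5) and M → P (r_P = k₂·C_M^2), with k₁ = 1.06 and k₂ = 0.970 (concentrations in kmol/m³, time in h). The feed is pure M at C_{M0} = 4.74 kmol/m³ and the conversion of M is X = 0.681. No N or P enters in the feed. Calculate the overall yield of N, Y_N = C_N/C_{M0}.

Exit C_M = C_{M0}(1−X) = 4.74×0.319 = 1.512 kmol/m³.
In a CSTR the entire volume is at exit conditions, so r_N = 1.06×1.512^1.5 = 1.971 and r_P = 0.970×1.512^2 = 2.218.
Fraction of consumed M going to N: r_N/(r_N+r_P) = 0.4705.
C_N = 0.4705·C_{M0}·X = 0.4705×4.74×0.681 = 1.52 kmol/m³; Y_N = C_N/C_{M0} = 0.320.

0.320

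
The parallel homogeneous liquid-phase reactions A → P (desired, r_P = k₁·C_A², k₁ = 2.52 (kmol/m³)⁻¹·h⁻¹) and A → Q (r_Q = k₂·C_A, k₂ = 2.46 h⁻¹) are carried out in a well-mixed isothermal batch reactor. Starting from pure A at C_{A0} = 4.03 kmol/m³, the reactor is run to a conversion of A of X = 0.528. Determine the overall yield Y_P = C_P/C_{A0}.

C_A = C_{A0}(1−X) = 1.902 kmol/m³.
Along a PFR/batch, dC_Q/dC_A = −r_Q/(r_P+r_Q) = −k₂/(k₂+k₁·C_A).
Integrating from C_{A0} to C_A: C_Q = (2.46/2.52)·ln[(2.46+2.52·4.03)/(2.46+2.52·1.90)] = 0.9762·ln(12.62/7.253) = 0.5403 kmol/m³.
Then C_P = (C_{A0}−C_A) − C_Q = 2.128 − 0.5403 = 1.588 kmol/m³.
Y_P = C_P/C_{A0} = 1.588/4.03 = 0.394.

0.394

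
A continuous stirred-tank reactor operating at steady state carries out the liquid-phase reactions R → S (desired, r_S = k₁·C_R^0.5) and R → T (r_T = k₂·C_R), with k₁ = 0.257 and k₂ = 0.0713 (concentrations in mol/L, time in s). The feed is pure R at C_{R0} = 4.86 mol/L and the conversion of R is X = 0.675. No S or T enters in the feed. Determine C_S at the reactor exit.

2.43 mol/L

Exit C_R = C_{R0}(1−X) = 4.86×0.325 = 1.579 mol/L.
A CSTR operates uniformly at the exit composition, giving r_S = 0.3230 and r_T = 0.1126 (each k·C_R^n at C_R = 1.579).
Fraction of consumed R going to S: r_S/(r_S+r_T) = 0.7415.
C_S = 0.7415·C_{R0}·X = 0.7415×4.86×0.675 = 2.43 mol/L.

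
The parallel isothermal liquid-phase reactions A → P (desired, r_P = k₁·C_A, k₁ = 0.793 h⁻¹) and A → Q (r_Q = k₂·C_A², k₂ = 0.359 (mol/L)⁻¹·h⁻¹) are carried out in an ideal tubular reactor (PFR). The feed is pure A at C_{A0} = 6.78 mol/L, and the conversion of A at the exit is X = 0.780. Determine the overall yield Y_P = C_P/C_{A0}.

0.289

C_A = C_{A0}(1−X) = 1.492 mol/L.
Along a PFR/batch, dC_P/dC_A = −r_P/(r_P+r_Q) = −k₁/(k₁+k₂·C_A).
Integrating from C_{A0} to C_A: C_P = (0.793/0.359)·ln[(0.793+0.359·6.78)/(0.793+0.359·1.49)] = 2.209·ln(3.227/1.328) = 1.960 mol/L.
Y_P = C_P/C_{A0} = 1.960/6.78 = 0.289.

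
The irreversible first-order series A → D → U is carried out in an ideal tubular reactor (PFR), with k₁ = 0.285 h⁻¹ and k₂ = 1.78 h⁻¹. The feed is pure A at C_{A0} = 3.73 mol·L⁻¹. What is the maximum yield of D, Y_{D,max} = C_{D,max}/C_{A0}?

0.113

Evaluating C_D at τ_opt = ln(k₂/k₁)/(k₂−k₁) gives C_{D,max}/C_{A0} = (k₁/k₂)^[k₂/(k₂−k₁)].
= (0.285/1.78)^(1.78/(1.78−0.285)) = (0.1601)^(1.191) = 0.1129.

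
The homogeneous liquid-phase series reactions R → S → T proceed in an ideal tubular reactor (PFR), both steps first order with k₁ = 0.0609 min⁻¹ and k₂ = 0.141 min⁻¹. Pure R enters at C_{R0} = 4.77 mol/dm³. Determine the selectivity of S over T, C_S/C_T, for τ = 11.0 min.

The intermediate concentration in a first-order A→B→C sequence is C_S = k₁C_{R0}(e^(−k₁τ) − e^(−k₂τ))/(k₂−k₁).
e^(−k₁τ) = e^(−0.0609×11.0) = e^(−0.6699) = 0.5118; e^(−k₂τ) = e^(−1.551) = 0.2120.
C_S = 0.0609×4.77/(0.141−0.0609) × (0.5118−0.2120) = 3.627×0.2997 = 1.087 mol/dm³.
C_R = C_{R0}e^(−k₁τ) = 2.441 mol/dm³, so C_T = C_{R0}−C_R−C_S = 1.242 mol/dm³; C_S/C_T = 0.875.

0.875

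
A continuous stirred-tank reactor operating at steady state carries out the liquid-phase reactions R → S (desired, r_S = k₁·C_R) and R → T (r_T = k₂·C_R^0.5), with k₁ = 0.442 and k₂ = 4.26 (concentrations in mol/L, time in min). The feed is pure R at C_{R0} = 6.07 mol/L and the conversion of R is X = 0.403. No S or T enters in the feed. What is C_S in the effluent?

Exit C_R = C_{R0}(1−X) = 6.07×0.597 = 3.624 mol/L.
Rates in a CSTR are evaluated at the outlet concentration: r_S = 0.442×3.624 = 1.602, r_T = 4.26×3.624^0.5 = 8.109.
Fraction of consumed R going to S: r_S/(r_S+r_T) = 0.1649.
C_S = 0.1649·C_{R0}·X = 0.1649×6.07×0.403 = 0.403 mol/L.

0.403 mol/L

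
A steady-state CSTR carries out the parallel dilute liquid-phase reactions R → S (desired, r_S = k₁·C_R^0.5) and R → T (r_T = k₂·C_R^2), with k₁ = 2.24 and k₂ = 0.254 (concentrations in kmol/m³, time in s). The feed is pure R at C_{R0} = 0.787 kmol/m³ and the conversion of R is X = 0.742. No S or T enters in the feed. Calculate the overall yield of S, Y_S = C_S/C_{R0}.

Exit C_R = C_{R0}(1−X) = 0.787×0.258 = 0.2030 kmol/m³.
A CSTR operates uniformly at the exit composition, giving r_S = 1.009 and r_T = 0.01047 (each k·C_R^n at C_R = 0.2030).
Fraction of consumed R going to S: r_S/(r_S+r_T) = 0.9897.
C_S = 0.9897·C_{R0}·X = 0.9897×0.787×0.742 = 0.578 kmol/m³; Y_S = C_S/C_{R0} = 0.734.

0.734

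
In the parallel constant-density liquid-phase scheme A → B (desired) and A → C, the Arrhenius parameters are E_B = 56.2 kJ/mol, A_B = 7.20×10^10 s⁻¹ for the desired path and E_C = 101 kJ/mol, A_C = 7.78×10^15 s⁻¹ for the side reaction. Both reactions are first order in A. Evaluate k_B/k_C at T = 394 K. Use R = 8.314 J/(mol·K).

8.05

Since both paths have the same order in A, the concentration cancels and S_{B/C} = k_B/k_C = (A_B/A_C)·exp[(E_C−E_B)/(RT)].
(E_C−E_B)/(RT) = (101−56.2)×10³/(8.314×394) = 44800/3276 = 13.68.
k_B/k_C = (7.20×10^10/7.78×10^15)·exp(13.68) = 9.254×10^-6 × 8.701×10^5 = 8.05.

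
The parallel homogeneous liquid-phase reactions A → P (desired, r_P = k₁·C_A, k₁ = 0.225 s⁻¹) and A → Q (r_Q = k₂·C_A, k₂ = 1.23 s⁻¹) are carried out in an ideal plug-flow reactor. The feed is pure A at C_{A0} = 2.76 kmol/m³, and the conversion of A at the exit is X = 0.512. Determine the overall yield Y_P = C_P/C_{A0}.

C_A = C_{A0}(1−X) = 1.347 kmol/m³.
Both paths are first order in A, so the instantaneous fraction to P is constant: dC_P/d(−C_A) = k₁/(k₁+k₂) = 0.1546.
C_P = 0.1546·(C_{A0}−C_A) = 0.1546×1.413 = 0.219 kmol/m³.
Y_P = C_P/C_{A0} = 0.2185/2.76 = 0.0792.

0.0792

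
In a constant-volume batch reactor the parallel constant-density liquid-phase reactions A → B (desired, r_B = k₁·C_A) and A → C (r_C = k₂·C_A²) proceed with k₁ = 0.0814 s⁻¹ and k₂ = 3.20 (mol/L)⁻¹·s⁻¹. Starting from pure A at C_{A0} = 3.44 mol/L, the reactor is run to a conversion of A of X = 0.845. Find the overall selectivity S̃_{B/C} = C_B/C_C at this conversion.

C_A = C_{A0}(1−X) = 0.5332 mol/L.
Along a PFR/batch, dC_B/dC_A = −r_B/(r_B+r_C) = −k₁/(k₁+k₂·C_A).
Integrating from C_{A0} to C_A: C_B = (0.0814/3.20)·ln[(0.0814+3.20·3.44)/(0.0814+3.20·0.533)] = 0.02544·ln(11.09/1.788) = 0.04643 mol/L.
C_C = (C_{A0}−C_A)−C_B = 2.860 mol/L; S̃_{B/C} = 0.04643/2.860 = 0.0162.

0.0162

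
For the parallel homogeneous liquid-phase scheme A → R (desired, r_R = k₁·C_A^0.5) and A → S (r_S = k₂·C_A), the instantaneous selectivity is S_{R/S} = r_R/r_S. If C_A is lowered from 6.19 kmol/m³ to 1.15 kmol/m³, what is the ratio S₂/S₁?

2.32

S_{R/S} = (k₁/k₂)·C_A^-0.5, so S₂/S₁ = (C_{A,2}/C_{A,1})^-0.5.
= (1.15/6.19)^(-0.5) = (0.1858)^(-0.5) = 2.32.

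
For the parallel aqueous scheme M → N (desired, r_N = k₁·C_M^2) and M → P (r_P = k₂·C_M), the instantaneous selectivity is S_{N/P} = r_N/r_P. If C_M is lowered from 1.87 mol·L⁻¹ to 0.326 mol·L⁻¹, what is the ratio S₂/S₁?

0.174

S_{N/P} = (k₁/k₂)·C_M, so S₂/S₁ = (C_{M,2}/C_{M,1}).
= 0.326/1.87 = 0.174.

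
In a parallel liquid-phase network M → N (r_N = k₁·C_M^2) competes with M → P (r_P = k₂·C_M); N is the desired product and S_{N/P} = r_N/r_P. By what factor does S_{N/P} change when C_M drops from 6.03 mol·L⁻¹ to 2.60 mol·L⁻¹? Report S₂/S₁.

S_{N/P} = (k₁/k₂)·C_M, so S₂/S₁ = (C_{M,2}/C_{M,1}).
= 2.60/6.03 = 0.431.

0.431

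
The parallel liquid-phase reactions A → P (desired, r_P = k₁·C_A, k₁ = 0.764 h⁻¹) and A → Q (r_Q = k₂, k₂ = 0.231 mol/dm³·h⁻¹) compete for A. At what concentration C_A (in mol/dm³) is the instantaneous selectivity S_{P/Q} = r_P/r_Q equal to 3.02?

0.913 mol/dm³

S_{P/Q} = (k₁/k₂)·C_A ⇒ C_A = S·k₂/k₁.
= 3.02×0.231/0.764 = 0.913 mol/dm³.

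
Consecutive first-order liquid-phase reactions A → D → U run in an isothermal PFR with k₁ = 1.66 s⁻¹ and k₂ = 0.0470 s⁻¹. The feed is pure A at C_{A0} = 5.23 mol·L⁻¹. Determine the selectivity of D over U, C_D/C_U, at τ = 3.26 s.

Solving the coupled first-order balances gives C_D(τ) = [k₁/(k₂−k₁)]·C_{A0}·(e^(−k₁τ) − e^(−k₂τ)).
e^(−k₁τ) = e^(−1.66×3.26) = e^(−5.412) = 0.004464; e^(−k₂τ) = e^(−0.1532) = 0.8579.
C_D = 1.66×5.23/(0.0470−1.66) × (0.004464−0.8579) = (-5.382)×(-0.8535) = 4.594 mol·L⁻¹.
C_A = C_{A0}e^(−k₁τ) = 0.02335 mol·L⁻¹, so C_U = C_{A0}−C_A−C_D = 0.6129 mol·L⁻¹; C_D/C_U = 7.50.

7.50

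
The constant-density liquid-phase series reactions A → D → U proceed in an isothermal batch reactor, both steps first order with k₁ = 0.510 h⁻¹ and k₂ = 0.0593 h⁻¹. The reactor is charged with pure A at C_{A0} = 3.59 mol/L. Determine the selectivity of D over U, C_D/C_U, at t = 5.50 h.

Solving the coupled first-order balances gives C_D(t) = [k₁/(k₂−k₁)]·C_{A0}·(e^(−k₁t) − e^(−k₂t)).
e^(−k₁t) = e^(−0.510×5.50) = e^(−2.805) = 0.06051; e^(−k₂t) = e^(−0.3261) = 0.7217.
C_D = 0.510×3.59/(0.0593−0.510) × (0.06051−0.7217) = (-4.062)×(-0.6612) = 2.686 mol/L.
C_A = C_{A0}e^(−k₁t) = 0.2172 mol/L, so C_U = C_{A0}−C_A−C_D = 0.6868 mol/L; C_D/C_U = 3.91.

3.91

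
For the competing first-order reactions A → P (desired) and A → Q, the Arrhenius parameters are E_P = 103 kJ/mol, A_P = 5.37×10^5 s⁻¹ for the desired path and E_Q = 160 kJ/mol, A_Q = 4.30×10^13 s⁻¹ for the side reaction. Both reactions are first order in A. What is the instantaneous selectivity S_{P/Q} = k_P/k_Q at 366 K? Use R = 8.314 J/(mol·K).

k_P/k_Q = (A_P/A_Q)·exp[−(E_P−E_Q)/(RT)] = (A_P/A_Q)·exp[(E_Q−E_P)/(RT)].
(E_Q−E_P)/(RT) = (160−103)×10³/(8.314×366) = 57000/3043 = 18.73.
k_P/k_Q = (5.37×10^5/4.30×10^13)·exp(18.73) = 1.249×10^-8 × 1.365×10^8 = 1.70.
Since E_P < E_Q, lowering the temperature improves selectivity toward P.

1.70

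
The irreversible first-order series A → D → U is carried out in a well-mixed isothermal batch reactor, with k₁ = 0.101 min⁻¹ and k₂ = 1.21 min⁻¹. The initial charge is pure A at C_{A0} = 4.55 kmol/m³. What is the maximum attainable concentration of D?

At the optimum, C_{D,max}/C_{A0} = (k₁/k₂)^[k₂/(k₂−k₁)].
= (0.101/1.21)^(1.21/(1.21−0.101)) = (0.08347)^(1.091) = 0.06658.
C_{D,max} = 0.06658×4.55 = 0.303 kmol/m³.

0.303 kmol/m³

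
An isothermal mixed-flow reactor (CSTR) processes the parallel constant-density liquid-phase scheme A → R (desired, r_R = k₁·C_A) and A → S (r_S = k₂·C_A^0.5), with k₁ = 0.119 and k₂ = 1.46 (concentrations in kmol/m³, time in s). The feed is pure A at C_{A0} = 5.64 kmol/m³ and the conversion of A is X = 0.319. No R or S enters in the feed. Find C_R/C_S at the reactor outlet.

Exit C_A = C_{A0}(1−X) = 5.64×0.681 = 3.841 kmol/m³.
In a CSTR the entire volume is at exit conditions, so r_R = 0.119×3.841 = 0.4571 and r_S = 1.46×3.841^0.5 = 2.861.
Overall selectivity = C_R/C_S = r_Rτ/(r_Sτ) = r_R/r_S = 0.160.

0.160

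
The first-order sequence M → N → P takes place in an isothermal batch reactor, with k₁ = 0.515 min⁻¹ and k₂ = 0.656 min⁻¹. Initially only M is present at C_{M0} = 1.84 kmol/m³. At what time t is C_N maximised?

1.72 min

Setting dC_N/dt = 0 gives t_opt = ln(k₂/k₁)/(k₂−k₁).
= ln(0.656/0.515)/(0.656−0.515) = ln(1.274)/0.1410 = 0.2420/0.1410 = 1.72 min.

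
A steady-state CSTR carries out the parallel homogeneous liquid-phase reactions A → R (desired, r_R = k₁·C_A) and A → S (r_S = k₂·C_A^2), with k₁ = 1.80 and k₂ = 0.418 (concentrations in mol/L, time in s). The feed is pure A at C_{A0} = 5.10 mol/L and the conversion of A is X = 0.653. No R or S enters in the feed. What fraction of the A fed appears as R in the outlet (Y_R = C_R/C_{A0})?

0.463

Exit C_A = C_{A0}(1−X) = 5.10×0.347 = 1.770 mol/L.
In a CSTR the entire volume is at exit conditions, so r_R = 1.80×1.770 = 3.185 and r_S = 0.418×1.770^2 = 1.309.
Fraction of consumed A going to R: r_R/(r_R+r_S) = 0.7087.
C_R = 0.7087·C_{A0}·X = 0.7087×5.10×0.653 = 2.36 mol/L; Y_R = C_R/C_{A0} = 0.463.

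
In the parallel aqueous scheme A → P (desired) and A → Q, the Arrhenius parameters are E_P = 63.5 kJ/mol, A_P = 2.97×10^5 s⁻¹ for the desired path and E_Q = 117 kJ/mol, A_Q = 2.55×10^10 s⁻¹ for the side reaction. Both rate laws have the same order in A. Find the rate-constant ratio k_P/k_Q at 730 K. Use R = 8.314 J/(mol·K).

Since both paths have the same order in A, the concentration cancels and S_{P/Q} = k_P/k_Q = (A_P/A_Q)·exp[(E_Q−E_P)/(RT)].
(E_Q−E_P)/(RT) = (117−63.5)×10³/(8.314×730) = 53500/6069 = 8.815.
k_P/k_Q = (2.97×10^5/2.55×10^10)·exp(8.815) = 1.165×10^-5 × 6734 = 0.0784.
Since E_P < E_Q, lowering the temperature improves selectivity toward P.

0.0784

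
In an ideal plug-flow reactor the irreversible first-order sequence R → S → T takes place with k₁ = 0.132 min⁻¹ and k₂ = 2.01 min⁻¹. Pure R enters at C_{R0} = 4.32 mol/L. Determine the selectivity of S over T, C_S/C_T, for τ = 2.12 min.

0.272

The intermediate concentration in a first-order A→B→C sequence is C_S = k₁C_{R0}(e^(−k₁τ) − e^(−k₂τ))/(k₂−k₁).
e^(−k₁τ) = e^(−0.132×2.12) = e^(−0.2798) = 0.7559; e^(−k₂τ) = e^(−4.261) = 0.01411.
C_S = 0.132×4.32/(2.01−0.132) × (0.7559−0.01411) = 0.3036×0.7418 = 0.2252 mol/L.
C_R = C_{R0}e^(−k₁τ) = 3.266 mol/L, so C_T = C_{R0}−C_R−C_S = 0.8293 mol/L; C_S/C_T = 0.272.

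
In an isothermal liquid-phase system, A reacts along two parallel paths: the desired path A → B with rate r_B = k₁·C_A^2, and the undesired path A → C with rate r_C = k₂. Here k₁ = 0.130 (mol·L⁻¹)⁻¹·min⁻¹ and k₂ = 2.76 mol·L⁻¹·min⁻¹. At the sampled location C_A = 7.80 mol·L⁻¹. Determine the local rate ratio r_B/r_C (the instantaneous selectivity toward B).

S_{B/C} = r_B/r_C = (k₁·C_A^2)/(k₂) = (k₁/k₂)·C_A^2.
= (0.130×7.800^2) / (2.76) = 7.909/2.760 = 2.87.

2.87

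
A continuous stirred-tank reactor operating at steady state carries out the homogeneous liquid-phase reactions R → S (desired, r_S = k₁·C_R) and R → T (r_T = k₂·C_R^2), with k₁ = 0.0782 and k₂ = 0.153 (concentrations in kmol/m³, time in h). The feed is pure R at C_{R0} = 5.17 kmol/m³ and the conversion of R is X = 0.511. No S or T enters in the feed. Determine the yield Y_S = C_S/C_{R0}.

0.0859

Exit C_R = C_{R0}(1−X) = 5.17×0.489 = 2.528 kmol/m³.
In a CSTR the entire volume is at exit conditions, so r_S = 0.0782×2.528 = 0.1977 and r_T = 0.153×2.528^2 = 0.9779.
Fraction of consumed R going to S: r_S/(r_S+r_T) = 0.1682.
C_S = 0.1682·C_{R0}·X = 0.1682×5.17×0.511 = 0.444 kmol/m³; Y_S = C_S/C_{R0} = 0.0859.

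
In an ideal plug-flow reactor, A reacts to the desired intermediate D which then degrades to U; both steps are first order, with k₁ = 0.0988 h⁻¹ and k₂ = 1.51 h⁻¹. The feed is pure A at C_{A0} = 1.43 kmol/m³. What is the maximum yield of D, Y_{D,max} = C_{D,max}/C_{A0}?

0.0541

At the optimum, C_{D,max}/C_{A0} = (k₁/k₂)^[k₂/(k₂−k₁)].
= (0.0988/1.51)^(1.51/(1.51−0.0988)) = (0.06543)^(1.070) = 0.05406.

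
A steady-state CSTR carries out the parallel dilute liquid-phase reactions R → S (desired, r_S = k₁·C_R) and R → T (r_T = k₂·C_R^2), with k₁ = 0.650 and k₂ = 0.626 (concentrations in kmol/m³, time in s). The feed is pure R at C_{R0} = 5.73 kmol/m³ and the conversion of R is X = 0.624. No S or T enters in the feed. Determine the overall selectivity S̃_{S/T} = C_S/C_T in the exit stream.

0.482

Exit C_R = C_{R0}(1−X) = 5.73×0.376 = 2.154 kmol/m³.
A CSTR operates uniformly at the exit composition, giving r_S = 1.400 and r_T = 2.906 (each k·C_R^n at C_R = 2.154).
Overall selectivity = C_S/C_T = r_Sτ/(r_Tτ) = r_S/r_T = 0.482.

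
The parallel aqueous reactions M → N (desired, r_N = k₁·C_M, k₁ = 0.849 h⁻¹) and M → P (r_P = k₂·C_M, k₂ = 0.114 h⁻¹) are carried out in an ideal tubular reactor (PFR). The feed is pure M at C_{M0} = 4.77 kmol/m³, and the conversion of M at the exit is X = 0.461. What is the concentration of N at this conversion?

C_M = C_{M0}(1−X) = 2.571 kmol/m³.
Both paths are first order in M, so the instantaneous fraction to N is constant: dC_N/d(−C_M) = k₁/(k₁+k₂) = 0.8816.
C_N = 0.8816·(C_{M0}−C_M) = 0.8816×2.199 = 1.94 kmol/m³.

1.94 kmol/m³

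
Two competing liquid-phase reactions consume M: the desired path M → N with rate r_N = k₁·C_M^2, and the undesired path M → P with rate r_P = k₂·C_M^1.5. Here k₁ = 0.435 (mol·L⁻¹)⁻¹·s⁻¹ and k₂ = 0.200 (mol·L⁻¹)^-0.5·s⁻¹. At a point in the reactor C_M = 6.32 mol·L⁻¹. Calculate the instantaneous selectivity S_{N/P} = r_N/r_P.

5.47

S_{N/P} = r_N/r_P = (k₁·C_M^2)/(k₂·C_M^1.5) = (k₁/k₂)·C_M^0.5.
= (0.435×6.320^2) / (0.200×6.320^1.5) = 17.37/3.178 = 5.47.
Since the desired path is higher order in M, keeping C_M high (PFR or concentrated feed) favours N.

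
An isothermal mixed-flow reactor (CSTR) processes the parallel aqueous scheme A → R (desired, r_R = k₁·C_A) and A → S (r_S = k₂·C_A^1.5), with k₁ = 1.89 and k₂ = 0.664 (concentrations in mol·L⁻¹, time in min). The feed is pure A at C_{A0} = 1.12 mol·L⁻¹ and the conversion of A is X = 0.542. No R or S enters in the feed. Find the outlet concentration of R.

0.485 mol·L⁻¹

Exit C_A = C_{A0}(1−X) = 1.12×0.458 = 0.5130 mol·L⁻¹.
In a CSTR the entire volume is at exit conditions, so r_R = 1.89×0.5130 = 0.9695 and r_S = 0.664×0.5130^1.5 = 0.2439.
Fraction of consumed A going to R: r_R/(r_R+r_S) = 0.7990.
C_R = 0.7990·C_{A0}·X = 0.7990×1.12×0.542 = 0.485 mol·L⁻¹.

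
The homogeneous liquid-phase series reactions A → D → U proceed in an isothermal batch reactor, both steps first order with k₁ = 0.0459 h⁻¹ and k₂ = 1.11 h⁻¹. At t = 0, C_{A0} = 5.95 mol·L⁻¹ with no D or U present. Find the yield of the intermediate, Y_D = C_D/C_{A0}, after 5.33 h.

Solving the coupled first-order balances gives C_D(t) = [k₁/(k₂−k₁)]·C_{A0}·(e^(−k₁t) − e^(−k₂t)).
e^(−k₁t) = e^(−0.0459×5.33) = e^(−0.2446) = 0.7830; e^(−k₂t) = e^(−5.916) = 0.002695.
C_D = 0.0459×5.95/(1.11−0.0459) × (0.7830−0.002695) = 0.2567×0.7803 = 0.2003 mol·L⁻¹.
Y_D = C_D/C_{A0} = 0.2003/5.95 = 0.0337.

0.0337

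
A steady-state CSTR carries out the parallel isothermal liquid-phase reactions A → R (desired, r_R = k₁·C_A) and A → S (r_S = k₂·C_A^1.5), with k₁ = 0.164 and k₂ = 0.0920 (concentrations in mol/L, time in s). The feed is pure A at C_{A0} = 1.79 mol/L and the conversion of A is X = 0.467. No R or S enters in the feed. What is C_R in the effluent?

0.540 mol/L

Exit C_A = C_{A0}(1−X) = 1.79×0.533 = 0.9541 mol/L.
Rates in a CSTR are evaluated at the outlet concentration: r_R = 0.164×0.9541 = 0.1565, r_S = 0.0920×0.9541^1.5 = 0.08574.
Fraction of consumed A going to R: r_R/(r_R+r_S) = 0.6460.
C_R = 0.6460·C_{A0}·X = 0.6460×1.79×0.467 = 0.540 mol/L.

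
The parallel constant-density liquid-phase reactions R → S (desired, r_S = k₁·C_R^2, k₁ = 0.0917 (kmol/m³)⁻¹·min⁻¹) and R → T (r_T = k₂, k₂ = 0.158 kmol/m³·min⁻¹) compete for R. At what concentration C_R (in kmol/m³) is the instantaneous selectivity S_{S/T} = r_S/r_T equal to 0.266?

0.677 kmol/m³

S_{S/T} = (k₁/k₂)·C_R^2 ⇒ C_R = (S·k₂/k₁)^(0.5).
= (0.266×0.158/0.0917)^(0.5) = (0.4583)^(0.5) = 0.677 kmol/m³.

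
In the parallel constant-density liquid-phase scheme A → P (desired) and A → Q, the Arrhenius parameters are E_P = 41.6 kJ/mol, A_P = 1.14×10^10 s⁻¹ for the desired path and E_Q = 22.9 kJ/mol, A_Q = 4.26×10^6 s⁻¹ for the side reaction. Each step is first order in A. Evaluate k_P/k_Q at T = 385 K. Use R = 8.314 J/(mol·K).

Since both paths have the same order in A, the concentration cancels and S_{P/Q} = k_P/k_Q = (A_P/A_Q)·exp[(E_Q−E_P)/(RT)].
(E_Q−E_P)/(RT) = (22.9−41.6)×10³/(8.314×385) = -18700/3201 = -5.842.
k_P/k_Q = (1.14×10^10/4.26×10^6)·exp(-5.842) = 2676 × 0.002903 = 7.77.

7.77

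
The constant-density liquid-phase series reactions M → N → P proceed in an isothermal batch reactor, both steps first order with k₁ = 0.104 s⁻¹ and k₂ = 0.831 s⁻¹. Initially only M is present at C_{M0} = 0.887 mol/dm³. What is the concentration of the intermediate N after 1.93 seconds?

0.0783 mol/dm³

For first-order series with pure M initially, C_N(t) = k₁C_{M0}/(k₂−k₁)·(e^(−k₁t) − e^(−k₂t)).
e^(−k₁t) = e^(−0.104×1.93) = e^(−0.2007) = 0.8181; e^(−k₂t) = e^(−1.604) = 0.2011.
C_N = 0.104×0.887/(0.831−0.104) × (0.8181−0.2011) = 0.1269×0.6170 = 0.07829 mol/dm³.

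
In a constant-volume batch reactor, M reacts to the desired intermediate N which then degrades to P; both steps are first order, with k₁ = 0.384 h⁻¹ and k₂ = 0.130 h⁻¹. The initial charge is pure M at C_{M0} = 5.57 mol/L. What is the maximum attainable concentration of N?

3.20 mol/L

At the optimum, C_{N,max}/C_{M0} = (k₁/k₂)^[k₂/(k₂−k₁)].
= (0.384/0.130)^(0.130/(0.130−0.384)) = (2.954)^(-0.5118) = 0.5744.
C_{N,max} = 0.5744×5.57 = 3.20 mol/L.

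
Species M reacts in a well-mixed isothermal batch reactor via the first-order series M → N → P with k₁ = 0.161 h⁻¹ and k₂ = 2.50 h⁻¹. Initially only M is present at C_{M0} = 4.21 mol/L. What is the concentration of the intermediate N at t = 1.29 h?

0.224 mol/L

Solving the coupled first-order balances gives C_N(t) = [k₁/(k₂−k₁)]·C_{M0}·(e^(−k₁t) − e^(−k₂t)).
e^(−k₁t) = e^(−0.161×1.29) = e^(−0.2077) = 0.8125; e^(−k₂t) = e^(−3.225) = 0.03976.
C_N = 0.161×4.21/(2.50−0.161) × (0.8125−0.03976) = 0.2898×0.7727 = 0.2239 mol/L.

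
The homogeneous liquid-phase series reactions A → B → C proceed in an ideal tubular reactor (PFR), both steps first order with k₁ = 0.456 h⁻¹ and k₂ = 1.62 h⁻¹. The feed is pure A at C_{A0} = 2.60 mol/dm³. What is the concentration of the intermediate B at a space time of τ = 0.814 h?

Solving the coupled first-order balances gives C_B(τ) = [k₁/(k₂−k₁)]·C_{A0}·(e^(−k₁τ) − e^(−k₂τ)).
e^(−k₁τ) = e^(−0.456×0.814) = e^(−0.3712) = 0.6899; e^(−k₂τ) = e^(−1.319) = 0.2675.
C_B = 0.456×2.60/(1.62−0.456) × (0.6899−0.2675) = 1.019×0.4224 = 0.4303 mol/dm³.

0.430 mol/dm³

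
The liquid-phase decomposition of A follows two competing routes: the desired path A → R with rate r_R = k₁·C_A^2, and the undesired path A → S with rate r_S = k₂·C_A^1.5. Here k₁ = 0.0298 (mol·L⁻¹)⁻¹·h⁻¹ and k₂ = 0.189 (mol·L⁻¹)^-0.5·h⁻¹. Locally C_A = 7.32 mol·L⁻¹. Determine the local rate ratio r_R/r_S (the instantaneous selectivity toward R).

S_{R/S} = r_R/r_S = (k₁·C_A^2)/(k₂·C_A^1.5) = (k₁/k₂)·C_A^0.5.
= (0.0298×7.320^2) / (0.189×7.320^1.5) = 1.597/3.743 = 0.427.
Since the desired path is higher order in A, keeping C_A high (PFR or concentrated feed) favours R.

0.427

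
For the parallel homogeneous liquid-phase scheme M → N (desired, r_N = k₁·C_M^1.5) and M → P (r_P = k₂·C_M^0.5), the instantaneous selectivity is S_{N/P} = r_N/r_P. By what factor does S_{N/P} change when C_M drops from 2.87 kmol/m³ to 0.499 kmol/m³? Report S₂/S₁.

S_{N/P} = (k₁/k₂)·C_M, so S₂/S₁ = (C_{M,2}/C_{M,1}).
= 0.499/2.87 = 0.174.
Selectivity toward N falls as C_M falls — high-concentration operation is favoured.

0.174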